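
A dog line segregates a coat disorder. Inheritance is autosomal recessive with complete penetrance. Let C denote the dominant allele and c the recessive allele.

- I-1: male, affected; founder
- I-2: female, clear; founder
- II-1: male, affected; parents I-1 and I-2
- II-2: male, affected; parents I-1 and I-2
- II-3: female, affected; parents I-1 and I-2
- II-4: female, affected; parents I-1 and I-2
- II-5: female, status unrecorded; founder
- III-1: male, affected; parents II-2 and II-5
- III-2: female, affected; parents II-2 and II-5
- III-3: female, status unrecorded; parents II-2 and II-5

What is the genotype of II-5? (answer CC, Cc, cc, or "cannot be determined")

cannot be determined

II-5's phenotype is unrecorded, and no parent or child forces a single allele at both positions; consistent genotype assignments exist with II-5 as Cc or cc.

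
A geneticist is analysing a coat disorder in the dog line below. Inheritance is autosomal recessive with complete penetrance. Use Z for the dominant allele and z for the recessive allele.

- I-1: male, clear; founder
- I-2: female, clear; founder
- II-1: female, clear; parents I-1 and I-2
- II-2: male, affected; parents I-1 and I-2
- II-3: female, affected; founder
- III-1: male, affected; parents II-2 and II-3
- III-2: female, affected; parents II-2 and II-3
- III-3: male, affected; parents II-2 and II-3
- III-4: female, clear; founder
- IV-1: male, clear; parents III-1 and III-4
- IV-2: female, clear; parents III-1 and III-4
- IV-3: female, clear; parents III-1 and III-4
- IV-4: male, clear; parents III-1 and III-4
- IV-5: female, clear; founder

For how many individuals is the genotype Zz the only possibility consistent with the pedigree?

Obligate heterozygotes: I-1 is clear so carries Z and passed z to II-2 (zz), so I-1 is Zz; I-2 is clear so carries Z and passed z to II-2 (zz), so I-2 is Zz; IV-1 is clear so carries Z and received z from III-1 (zz), so IV-1 is Zz; IV-2 is clear so carries Z and received z from III-1 (zz), so IV-2 is Zz; IV-3 is clear so carries Z and received z from III-1 (zz), so IV-3 is Zz; IV-4 is clear so carries Z and received z from III-1 (zz), so IV-4 is Zz.
Every other individual is either homozygous by phenotype or has at least one consistent homozygous assignment, so the count is 6.

6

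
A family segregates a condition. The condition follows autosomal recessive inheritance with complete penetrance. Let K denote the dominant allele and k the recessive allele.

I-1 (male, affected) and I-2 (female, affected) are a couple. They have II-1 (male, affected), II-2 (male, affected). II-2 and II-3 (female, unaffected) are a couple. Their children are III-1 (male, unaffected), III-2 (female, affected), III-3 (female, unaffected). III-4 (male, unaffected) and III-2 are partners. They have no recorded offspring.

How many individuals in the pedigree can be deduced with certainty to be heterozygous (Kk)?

3

Obligate heterozygotes: II-3 is unaffected so carries K and passed k to III-2 (kk), so II-3 is Kk; III-1 is unaffected so carries K and received k from II-2 (kk), so III-1 is Kk; III-3 is unaffected so carries K and received k from II-2 (kk), so III-3 is Kk.
Every other individual is either homozygous by phenotype or has at least one consistent homozygous assignment, so the count is 3.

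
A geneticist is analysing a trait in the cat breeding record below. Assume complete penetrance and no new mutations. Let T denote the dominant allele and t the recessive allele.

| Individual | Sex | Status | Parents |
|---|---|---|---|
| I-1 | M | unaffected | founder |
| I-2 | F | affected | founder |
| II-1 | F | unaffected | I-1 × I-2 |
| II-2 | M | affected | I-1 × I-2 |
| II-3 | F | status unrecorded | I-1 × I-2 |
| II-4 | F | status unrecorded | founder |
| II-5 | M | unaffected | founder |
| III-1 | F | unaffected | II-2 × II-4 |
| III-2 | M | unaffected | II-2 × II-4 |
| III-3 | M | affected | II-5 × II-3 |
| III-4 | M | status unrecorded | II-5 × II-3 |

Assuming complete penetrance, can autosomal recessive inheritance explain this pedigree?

A consistent assignment under autosomal recessive exists: I-1 Tt, I-2 tt, II-1 Tt, II-2 tt, II-3 Tt, II-4 TT, II-5 Tt, III-1 Tt, III-2 Tt, III-3 tt, III-4 TT.
In this assignment every recorded phenotype matches its genotype and every non-founder's genotype is obtainable from its parents' genotypes, so the pedigree is consistent.

Yes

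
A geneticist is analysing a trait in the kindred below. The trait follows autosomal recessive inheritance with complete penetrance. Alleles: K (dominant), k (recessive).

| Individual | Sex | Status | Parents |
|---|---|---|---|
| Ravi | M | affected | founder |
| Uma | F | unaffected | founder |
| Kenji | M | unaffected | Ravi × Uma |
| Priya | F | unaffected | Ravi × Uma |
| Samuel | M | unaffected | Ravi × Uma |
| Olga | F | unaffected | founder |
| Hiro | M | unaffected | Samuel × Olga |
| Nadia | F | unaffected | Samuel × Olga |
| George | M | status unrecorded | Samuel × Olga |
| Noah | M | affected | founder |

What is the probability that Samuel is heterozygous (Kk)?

Samuel is unaffected so carries K and received k from Ravi (kk), so Samuel is Kk, giving P(Kk) = 1.

1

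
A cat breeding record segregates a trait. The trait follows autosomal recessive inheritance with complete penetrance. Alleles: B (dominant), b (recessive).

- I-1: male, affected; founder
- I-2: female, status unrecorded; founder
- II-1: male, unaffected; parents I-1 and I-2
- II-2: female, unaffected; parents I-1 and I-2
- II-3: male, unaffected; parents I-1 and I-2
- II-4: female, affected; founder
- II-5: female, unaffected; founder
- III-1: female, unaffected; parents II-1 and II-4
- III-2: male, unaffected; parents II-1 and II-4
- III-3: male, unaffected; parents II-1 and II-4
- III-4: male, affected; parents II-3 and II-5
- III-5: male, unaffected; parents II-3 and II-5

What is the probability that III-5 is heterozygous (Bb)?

2/3

II-3 is unaffected so carries B and received b from I-1 (bb), so II-3 is Bb.
II-5 is unaffected so carries B and passed b to III-4 (bb), so II-5 is Bb.
Their cross gives offspring ratios 1/4 BB : 1/2 Bb : 1/4 bb. Conditioning on III-5 being unaffected, P(Bb) = 1/2 / 3/4 = 2/3.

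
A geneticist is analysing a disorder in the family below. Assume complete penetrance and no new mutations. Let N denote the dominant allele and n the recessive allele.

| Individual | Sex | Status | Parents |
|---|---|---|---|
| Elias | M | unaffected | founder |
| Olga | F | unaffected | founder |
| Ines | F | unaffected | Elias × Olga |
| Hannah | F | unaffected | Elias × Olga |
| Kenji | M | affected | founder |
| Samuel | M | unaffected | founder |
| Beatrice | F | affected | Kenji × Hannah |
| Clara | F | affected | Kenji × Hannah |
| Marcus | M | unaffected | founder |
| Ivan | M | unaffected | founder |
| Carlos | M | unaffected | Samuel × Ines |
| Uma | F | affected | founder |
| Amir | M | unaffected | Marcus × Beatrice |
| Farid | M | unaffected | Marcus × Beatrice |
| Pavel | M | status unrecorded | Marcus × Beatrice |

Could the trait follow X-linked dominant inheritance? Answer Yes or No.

Yes

A consistent assignment under X-linked dominant exists: Elias X^n Y, Olga X^n X^n, Ines X^n X^n, Hannah X^n X^n, Kenji X^N Y, Samuel X^n Y, Beatrice X^N X^n, Clara X^N X^n, Marcus X^n Y, Ivan X^n Y, Carlos X^n Y, Uma X^N X^N, Amir X^n Y, Farid X^n Y, Pavel X^N Y.
In this assignment every recorded phenotype matches its genotype and every non-founder's genotype is obtainable from its parents' genotypes, so the pedigree is consistent.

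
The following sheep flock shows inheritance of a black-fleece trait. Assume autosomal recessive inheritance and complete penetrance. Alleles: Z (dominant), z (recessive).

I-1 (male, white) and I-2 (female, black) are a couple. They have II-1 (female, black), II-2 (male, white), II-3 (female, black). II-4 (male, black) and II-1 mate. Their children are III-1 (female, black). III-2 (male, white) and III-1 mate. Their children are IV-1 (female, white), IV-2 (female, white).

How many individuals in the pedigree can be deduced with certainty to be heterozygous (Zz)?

4

Obligate heterozygotes: I-1 is white so carries Z and passed z to II-1 (zz), so I-1 is Zz; II-2 is white so carries Z and received z from I-2 (zz), so II-2 is Zz; IV-1 is white so carries Z and received z from III-1 (zz), so IV-1 is Zz; IV-2 is white so carries Z and received z from III-1 (zz), so IV-2 is Zz.
Every other individual is either homozygous by phenotype or has at least one consistent homozygous assignment, so the count is 4.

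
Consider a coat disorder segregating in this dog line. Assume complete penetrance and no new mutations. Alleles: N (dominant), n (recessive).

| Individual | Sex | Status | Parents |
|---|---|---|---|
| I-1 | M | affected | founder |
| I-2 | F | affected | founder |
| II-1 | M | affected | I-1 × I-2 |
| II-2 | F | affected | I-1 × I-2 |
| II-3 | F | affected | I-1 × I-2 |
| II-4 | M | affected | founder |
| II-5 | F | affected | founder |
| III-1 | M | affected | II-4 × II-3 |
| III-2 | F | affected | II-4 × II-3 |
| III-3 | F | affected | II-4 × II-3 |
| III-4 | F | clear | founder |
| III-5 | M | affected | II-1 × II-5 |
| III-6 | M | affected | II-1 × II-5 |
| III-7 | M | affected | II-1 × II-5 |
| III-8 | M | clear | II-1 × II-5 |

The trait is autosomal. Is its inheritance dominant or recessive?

dominant

II-1 and II-5 are both affected yet have a clear child III-8. Under a recessive model two affected parents are homozygous and every child would be affected, so the trait cannot be recessive.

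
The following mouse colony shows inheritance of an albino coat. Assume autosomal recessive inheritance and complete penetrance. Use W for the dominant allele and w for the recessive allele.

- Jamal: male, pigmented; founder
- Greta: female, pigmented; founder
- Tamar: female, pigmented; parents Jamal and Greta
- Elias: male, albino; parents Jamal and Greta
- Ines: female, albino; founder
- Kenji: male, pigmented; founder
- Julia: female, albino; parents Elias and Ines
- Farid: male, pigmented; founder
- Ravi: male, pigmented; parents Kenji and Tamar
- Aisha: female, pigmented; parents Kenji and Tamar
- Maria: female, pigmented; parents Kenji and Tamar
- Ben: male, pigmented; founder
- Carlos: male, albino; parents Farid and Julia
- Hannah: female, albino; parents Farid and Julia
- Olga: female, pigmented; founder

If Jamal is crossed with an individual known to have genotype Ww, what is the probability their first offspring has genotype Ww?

1/2

Jamal is pigmented so carries W and passed w to Elias (ww), so Jamal is Ww.
The cross gives 1/4 WW : 1/2 Ww : 1/4 ww, so P(offspring has genotype Ww) = 1/2.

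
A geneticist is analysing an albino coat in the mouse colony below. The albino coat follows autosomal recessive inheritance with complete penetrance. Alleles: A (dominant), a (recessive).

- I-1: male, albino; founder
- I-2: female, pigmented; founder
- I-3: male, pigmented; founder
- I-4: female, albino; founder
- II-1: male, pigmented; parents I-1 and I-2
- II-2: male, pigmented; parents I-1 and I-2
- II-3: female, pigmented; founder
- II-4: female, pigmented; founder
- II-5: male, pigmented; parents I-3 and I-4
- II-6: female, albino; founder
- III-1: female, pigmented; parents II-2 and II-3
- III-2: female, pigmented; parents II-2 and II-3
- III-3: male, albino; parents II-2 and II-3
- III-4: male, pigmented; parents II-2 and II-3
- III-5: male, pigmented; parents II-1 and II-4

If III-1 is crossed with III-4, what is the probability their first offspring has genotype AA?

II-2 is pigmented so carries A and received a from I-1 (aa), so II-2 is Aa.
II-3 is pigmented so carries A and passed a to III-3 (aa), so II-3 is Aa.
III-1 is a pigmented offspring of II-2 (Aa) × II-3 (Aa), whose cross gives 1/4 AA : 1/2 Aa : 1/4 aa; conditioning on being pigmented, III-1 is AA with probability 1/3, Aa with probability 2/3.
III-4 is a pigmented offspring of II-2 (Aa) × II-3 (Aa), whose cross gives 1/4 AA : 1/2 Aa : 1/4 aa; conditioning on being pigmented, III-4 is AA with probability 1/3, Aa with probability 2/3.
Summing over parental genotype combinations, P(offspring has genotype AA) = 1/9·1 + 2/9·1/2 + 2/9·1/2 + 4/9·1/4 = 4/9.

4/9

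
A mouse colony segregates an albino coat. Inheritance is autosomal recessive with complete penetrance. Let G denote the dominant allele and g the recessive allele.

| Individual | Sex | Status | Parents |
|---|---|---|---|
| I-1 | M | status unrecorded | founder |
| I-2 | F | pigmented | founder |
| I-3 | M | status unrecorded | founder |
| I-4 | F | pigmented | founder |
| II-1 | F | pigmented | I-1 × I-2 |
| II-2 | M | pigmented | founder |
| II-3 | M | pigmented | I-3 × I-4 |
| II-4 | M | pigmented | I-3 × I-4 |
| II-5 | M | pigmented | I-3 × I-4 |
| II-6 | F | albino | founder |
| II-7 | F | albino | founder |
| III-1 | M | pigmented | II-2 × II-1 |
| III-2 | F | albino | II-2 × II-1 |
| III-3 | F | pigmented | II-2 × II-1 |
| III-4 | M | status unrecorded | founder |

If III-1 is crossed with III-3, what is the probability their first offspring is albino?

1/9

II-2 is pigmented so carries G and passed g to III-2 (gg), so II-2 is Gg.
II-1 is pigmented so carries G and passed g to III-2 (gg), so II-1 is Gg.
III-1 is a pigmented offspring of II-2 (Gg) × II-1 (Gg), whose cross gives 1/4 GG : 1/2 Gg : 1/4 gg; conditioning on being pigmented, III-1 is GG with probability 1/3, Gg with probability 2/3.
III-3 is a pigmented offspring of II-2 (Gg) × II-1 (Gg), whose cross gives 1/4 GG : 1/2 Gg : 1/4 gg; conditioning on being pigmented, III-3 is GG with probability 1/3, Gg with probability 2/3.
Summing over parental genotype combinations, P(offspring is albino) = 4/9·1/4 = 1/9.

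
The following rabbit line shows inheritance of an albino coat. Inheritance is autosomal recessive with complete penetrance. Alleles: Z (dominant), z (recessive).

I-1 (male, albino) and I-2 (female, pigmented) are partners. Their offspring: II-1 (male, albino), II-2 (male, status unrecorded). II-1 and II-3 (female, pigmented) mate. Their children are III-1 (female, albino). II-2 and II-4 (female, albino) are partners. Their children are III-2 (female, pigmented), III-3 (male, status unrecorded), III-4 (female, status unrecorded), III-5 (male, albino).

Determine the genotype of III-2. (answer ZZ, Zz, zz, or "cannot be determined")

Zz

From phenotype alone, III-2 is ZZ or Zz.
III-2 is pigmented so carries Z and received z from II-4 (zz), so III-2 is Zz.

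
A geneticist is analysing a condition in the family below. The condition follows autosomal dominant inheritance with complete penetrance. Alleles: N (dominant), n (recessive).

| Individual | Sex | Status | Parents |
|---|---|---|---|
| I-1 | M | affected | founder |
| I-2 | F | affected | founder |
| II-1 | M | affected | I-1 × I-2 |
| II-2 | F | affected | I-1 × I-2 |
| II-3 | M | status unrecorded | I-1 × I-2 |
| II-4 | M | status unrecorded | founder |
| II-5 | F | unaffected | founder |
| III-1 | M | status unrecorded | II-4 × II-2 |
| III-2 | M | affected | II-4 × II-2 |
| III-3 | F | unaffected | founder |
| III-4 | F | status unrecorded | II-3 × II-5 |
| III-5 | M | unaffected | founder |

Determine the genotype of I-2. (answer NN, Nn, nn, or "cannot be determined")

I-2's phenotype allows NN or Nn, and no parent or child forces a single allele at both positions; consistent genotype assignments exist with I-2 as NN or Nn.

cannot be determined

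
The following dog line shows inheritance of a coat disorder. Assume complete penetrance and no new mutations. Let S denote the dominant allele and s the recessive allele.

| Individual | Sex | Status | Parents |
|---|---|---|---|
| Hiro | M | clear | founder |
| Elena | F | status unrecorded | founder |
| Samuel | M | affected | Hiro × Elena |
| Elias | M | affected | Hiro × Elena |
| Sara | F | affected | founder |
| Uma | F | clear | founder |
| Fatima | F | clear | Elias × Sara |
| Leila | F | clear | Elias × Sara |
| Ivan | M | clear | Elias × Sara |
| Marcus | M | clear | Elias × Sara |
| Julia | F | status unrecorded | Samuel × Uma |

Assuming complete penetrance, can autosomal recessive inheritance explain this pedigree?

No

Under autosomal recessive, Fatima (clear, female) cannot arise from Elias (affected) × Sara (affected).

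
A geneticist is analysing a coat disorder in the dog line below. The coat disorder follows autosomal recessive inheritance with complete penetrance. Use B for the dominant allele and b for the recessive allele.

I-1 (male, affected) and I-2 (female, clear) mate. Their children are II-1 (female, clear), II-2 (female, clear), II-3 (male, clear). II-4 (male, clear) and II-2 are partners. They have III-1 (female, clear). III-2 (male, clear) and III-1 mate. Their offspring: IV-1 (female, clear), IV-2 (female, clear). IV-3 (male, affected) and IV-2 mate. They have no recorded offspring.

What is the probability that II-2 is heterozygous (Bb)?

1

II-2 is clear so carries B and received b from I-1 (bb), so II-2 is Bb, giving P(Bb) = 1.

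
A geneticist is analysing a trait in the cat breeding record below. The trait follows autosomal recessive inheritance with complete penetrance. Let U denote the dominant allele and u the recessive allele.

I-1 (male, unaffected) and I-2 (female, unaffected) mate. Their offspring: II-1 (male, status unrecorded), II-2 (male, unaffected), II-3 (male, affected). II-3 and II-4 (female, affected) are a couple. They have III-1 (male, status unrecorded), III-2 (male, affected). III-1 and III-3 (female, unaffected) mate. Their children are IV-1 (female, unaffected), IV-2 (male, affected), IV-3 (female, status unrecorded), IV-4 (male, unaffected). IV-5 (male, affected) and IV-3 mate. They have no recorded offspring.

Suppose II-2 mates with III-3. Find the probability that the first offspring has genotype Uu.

I-1 is unaffected so carries U and passed u to II-3 (uu), so I-1 is Uu.
I-2 is unaffected so carries U and passed u to II-3 (uu), so I-2 is Uu.
II-2 is an unaffected offspring of I-1 (Uu) × I-2 (Uu), whose cross gives 1/4 UU : 1/2 Uu : 1/4 uu; conditioning on being unaffected, II-2 is UU with probability 1/3, Uu with probability 2/3.
III-3 is unaffected so carries U and passed u to IV-2 (uu), so III-3 is Uu.
Summing over parental genotype combinations, P(offspring has genotype Uu) = 1/3·1/2 + 2/3·1/2 = 1/2.

1/2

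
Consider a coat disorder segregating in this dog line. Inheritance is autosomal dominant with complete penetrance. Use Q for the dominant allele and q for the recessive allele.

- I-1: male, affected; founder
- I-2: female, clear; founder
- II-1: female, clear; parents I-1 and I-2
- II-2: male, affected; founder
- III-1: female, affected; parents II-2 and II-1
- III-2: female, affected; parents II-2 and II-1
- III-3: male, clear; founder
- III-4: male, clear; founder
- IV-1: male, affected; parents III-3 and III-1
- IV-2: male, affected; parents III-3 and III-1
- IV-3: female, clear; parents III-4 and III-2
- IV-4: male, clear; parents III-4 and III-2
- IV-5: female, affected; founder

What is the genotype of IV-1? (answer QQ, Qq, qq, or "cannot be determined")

From phenotype alone, IV-1 is QQ or Qq.
IV-1 is affected so carries Q and received q from III-3 (qq), so IV-1 is Qq.

Qq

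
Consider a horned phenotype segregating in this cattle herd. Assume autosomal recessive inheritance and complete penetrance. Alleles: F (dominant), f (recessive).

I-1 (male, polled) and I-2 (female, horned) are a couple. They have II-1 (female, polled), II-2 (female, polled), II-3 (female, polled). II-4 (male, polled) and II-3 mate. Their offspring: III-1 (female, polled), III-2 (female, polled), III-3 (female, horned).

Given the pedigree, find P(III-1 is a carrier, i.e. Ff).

II-4 is polled so carries F and passed f to III-3 (ff), so II-4 is Ff.
II-3 is polled so carries F and received f from I-2 (ff), so II-3 is Ff.
Their cross gives offspring ratios 1/4 FF : 1/2 Ff : 1/4 ff. Conditioning on III-1 being polled, P(Ff) = 1/2 / 3/4 = 2/3.

2/3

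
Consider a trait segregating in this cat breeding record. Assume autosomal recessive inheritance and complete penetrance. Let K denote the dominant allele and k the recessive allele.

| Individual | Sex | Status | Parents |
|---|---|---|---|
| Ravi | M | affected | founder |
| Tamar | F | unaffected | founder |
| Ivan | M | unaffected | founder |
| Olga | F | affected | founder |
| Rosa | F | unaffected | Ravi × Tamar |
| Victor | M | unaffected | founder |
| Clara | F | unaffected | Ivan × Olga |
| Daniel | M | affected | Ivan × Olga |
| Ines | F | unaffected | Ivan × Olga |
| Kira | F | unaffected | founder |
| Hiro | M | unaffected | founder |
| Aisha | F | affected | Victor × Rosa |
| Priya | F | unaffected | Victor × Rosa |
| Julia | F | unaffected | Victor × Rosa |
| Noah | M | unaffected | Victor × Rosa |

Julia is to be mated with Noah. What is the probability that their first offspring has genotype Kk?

Victor is unaffected so carries K and passed k to Aisha (kk), so Victor is Kk.
Rosa is unaffected so carries K and received k from Ravi (kk), so Rosa is Kk.
Julia is an unaffected offspring of Victor (Kk) × Rosa (Kk), whose cross gives 1/4 KK : 1/2 Kk : 1/4 kk; conditioning on being unaffected, Julia is KK with probability 1/3, Kk with probability 2/3.
Noah is an unaffected offspring of Victor (Kk) × Rosa (Kk), whose cross gives 1/4 KK : 1/2 Kk : 1/4 kk; conditioning on being unaffected, Noah is KK with probability 1/3, Kk with probability 2/3.
Summing over parental genotype combinations, P(offspring has genotype Kk) = 2/9·1/2 + 2/9·1/2 + 4/9·1/2 = 4/9.

4/9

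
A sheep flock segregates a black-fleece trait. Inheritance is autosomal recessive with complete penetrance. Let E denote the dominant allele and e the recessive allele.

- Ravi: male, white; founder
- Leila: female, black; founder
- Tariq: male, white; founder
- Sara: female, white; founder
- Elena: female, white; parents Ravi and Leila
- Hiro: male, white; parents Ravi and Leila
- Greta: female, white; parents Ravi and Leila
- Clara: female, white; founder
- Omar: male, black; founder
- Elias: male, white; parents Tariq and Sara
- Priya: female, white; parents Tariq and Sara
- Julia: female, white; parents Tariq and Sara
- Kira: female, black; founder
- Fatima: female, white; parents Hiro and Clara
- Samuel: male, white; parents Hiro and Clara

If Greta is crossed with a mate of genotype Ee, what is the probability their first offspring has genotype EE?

1/4

Greta is white so carries E and received e from Leila (ee), so Greta is Ee.
The cross gives 1/4 EE : 1/2 Ee : 1/4 ee, so P(offspring has genotype EE) = 1/4.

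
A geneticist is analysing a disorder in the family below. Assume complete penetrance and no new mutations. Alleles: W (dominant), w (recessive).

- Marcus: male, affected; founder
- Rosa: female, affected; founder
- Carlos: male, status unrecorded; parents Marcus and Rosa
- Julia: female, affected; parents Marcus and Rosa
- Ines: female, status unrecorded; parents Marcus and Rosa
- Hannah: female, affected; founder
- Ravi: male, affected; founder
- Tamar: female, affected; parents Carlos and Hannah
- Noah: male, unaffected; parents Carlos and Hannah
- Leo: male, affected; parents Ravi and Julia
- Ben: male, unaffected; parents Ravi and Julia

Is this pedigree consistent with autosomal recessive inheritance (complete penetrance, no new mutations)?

No

Under autosomal recessive, Ben (unaffected, male) cannot arise from Ravi (affected) × Julia (affected).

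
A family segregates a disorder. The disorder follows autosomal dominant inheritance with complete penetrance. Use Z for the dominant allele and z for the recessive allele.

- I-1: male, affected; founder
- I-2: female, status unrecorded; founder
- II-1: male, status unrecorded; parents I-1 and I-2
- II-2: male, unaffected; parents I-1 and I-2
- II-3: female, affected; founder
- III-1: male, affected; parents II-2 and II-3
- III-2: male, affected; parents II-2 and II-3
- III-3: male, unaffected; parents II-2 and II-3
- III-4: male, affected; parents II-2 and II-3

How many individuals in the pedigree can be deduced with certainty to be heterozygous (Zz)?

5

Obligate heterozygotes: I-1 is affected so carries Z and passed z to II-2 (zz), so I-1 is Zz; II-3 is affected so carries Z and passed z to III-3 (zz), so II-3 is Zz; III-1 is affected so carries Z and received z from II-2 (zz), so III-1 is Zz; III-2 is affected so carries Z and received z from II-2 (zz), so III-2 is Zz; III-4 is affected so carries Z and received z from II-2 (zz), so III-4 is Zz.
Every other individual is either homozygous by phenotype or has at least one consistent homozygous assignment, so the count is 5.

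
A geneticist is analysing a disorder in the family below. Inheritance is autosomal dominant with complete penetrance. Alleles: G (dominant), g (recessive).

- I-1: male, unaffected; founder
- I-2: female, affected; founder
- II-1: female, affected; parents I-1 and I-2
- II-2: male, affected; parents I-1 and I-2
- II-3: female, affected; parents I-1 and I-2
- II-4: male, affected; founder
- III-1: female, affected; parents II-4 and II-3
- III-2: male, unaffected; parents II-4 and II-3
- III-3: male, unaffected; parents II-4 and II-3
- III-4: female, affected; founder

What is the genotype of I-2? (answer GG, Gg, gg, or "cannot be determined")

I-2's phenotype allows GG or Gg, and no parent or child forces a single allele at both positions; consistent genotype assignments exist with I-2 as GG or Gg.

cannot be determined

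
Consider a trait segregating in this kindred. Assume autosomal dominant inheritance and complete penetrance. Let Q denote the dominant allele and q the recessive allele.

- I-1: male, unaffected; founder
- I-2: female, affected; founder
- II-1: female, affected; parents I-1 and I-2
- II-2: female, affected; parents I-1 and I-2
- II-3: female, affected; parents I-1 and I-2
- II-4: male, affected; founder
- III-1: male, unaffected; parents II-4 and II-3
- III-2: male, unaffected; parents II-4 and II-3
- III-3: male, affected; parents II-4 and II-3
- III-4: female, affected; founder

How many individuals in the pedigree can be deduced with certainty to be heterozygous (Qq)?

4

Obligate heterozygotes: II-1 is affected so carries Q and received q from I-1 (qq), so II-1 is Qq; II-2 is affected so carries Q and received q from I-1 (qq), so II-2 is Qq; II-3 is affected so carries Q and received q from I-1 (qq), so II-3 is Qq; II-4 is affected so carries Q and passed q to III-1 (qq), so II-4 is Qq.
Every other individual is either homozygous by phenotype or has at least one consistent homozygous assignment, so the count is 4.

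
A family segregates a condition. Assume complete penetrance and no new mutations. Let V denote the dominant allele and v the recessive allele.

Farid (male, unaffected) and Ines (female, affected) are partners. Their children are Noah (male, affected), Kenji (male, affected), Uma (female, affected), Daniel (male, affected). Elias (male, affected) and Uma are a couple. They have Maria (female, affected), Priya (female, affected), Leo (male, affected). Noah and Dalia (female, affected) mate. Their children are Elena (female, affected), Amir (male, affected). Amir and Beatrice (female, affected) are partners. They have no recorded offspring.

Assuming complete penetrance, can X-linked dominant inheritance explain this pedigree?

A consistent assignment under X-linked dominant exists: Farid X^v Y, Ines X^V X^V, Noah X^V Y, Kenji X^V Y, Uma X^V X^v, Daniel X^V Y, Elias X^V Y, Dalia X^V X^V, Maria X^V X^V, Priya X^V X^V, Leo X^V Y, Elena X^V X^V, Amir X^V Y, Beatrice X^V X^V.
In this assignment every recorded phenotype matches its genotype and every non-founder's genotype is obtainable from its parents' genotypes, so the pedigree is consistent.

Yes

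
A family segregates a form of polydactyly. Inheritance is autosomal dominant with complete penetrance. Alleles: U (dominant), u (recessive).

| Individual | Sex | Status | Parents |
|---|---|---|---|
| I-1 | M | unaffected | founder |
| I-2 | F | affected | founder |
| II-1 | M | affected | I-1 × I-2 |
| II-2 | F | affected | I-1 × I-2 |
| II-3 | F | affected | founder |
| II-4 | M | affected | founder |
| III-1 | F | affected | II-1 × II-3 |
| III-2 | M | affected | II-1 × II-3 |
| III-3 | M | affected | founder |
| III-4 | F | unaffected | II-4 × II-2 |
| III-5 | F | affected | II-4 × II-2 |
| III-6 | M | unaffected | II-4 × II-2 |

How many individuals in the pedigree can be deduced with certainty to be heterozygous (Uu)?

3

Obligate heterozygotes: II-1 is affected so carries U and received u from I-1 (uu), so II-1 is Uu; II-2 is affected so carries U and received u from I-1 (uu), so II-2 is Uu; II-4 is affected so carries U and passed u to III-4 (uu), so II-4 is Uu.
Every other individual is either homozygous by phenotype or has at least one consistent homozygous assignment, so the count is 3.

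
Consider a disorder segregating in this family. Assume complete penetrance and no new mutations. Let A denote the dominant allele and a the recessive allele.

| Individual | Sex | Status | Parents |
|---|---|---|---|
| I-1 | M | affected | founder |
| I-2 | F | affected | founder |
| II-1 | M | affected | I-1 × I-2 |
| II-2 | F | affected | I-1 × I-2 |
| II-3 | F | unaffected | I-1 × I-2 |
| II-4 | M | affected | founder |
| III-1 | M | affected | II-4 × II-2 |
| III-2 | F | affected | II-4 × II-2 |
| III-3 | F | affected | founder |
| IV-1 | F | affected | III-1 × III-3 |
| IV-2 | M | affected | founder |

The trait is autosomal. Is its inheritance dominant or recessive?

I-1 and I-2 are both affected yet have an unaffected child II-3. Under a recessive model two affected parents are homozygous and every child would be affected, so the trait cannot be recessive.

dominant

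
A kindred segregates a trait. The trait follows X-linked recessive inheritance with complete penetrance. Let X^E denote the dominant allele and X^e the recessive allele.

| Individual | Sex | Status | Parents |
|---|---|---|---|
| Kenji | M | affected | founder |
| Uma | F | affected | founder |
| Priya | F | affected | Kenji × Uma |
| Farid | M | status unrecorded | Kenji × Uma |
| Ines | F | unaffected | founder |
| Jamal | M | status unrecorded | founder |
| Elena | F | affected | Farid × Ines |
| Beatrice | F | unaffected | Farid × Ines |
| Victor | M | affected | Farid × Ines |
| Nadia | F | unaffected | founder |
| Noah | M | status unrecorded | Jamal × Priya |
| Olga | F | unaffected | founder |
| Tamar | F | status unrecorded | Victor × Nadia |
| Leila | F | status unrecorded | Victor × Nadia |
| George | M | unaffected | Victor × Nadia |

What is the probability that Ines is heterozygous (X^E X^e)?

Ines is unaffected so carries E and passed e to Elena (X^e X^e), so Ines is X^E X^e, giving P(X^E X^e) = 1.

1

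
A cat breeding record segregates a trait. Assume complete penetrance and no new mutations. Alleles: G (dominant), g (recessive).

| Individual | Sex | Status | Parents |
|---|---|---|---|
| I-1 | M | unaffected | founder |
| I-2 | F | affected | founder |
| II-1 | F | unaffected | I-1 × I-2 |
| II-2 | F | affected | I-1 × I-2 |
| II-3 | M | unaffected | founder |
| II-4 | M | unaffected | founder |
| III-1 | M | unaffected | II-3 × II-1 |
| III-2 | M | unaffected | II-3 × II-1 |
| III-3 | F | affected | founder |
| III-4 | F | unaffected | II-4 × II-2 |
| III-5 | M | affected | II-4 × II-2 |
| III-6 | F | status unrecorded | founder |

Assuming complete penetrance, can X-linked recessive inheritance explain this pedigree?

Under X-linked recessive, II-2 (affected, female) cannot arise from I-1 (unaffected) × I-2 (affected).

No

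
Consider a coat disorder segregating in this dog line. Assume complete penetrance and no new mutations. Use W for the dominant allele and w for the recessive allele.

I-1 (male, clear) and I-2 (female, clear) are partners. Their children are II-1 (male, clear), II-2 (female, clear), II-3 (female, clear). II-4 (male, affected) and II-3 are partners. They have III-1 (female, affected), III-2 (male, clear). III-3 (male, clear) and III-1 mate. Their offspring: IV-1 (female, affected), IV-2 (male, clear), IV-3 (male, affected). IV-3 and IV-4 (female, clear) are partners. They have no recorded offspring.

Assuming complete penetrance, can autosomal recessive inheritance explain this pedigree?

Yes

A consistent assignment under autosomal recessive exists: I-1 WW, I-2 Ww, II-1 WW, II-2 WW, II-3 Ww, II-4 ww, III-1 ww, III-2 Ww, III-3 Ww, IV-1 ww, IV-2 Ww, IV-3 ww, IV-4 WW.
In this assignment every recorded phenotype matches its genotype and every non-founder's genotype is obtainable from its parents' genotypes, so the pedigree is consistent.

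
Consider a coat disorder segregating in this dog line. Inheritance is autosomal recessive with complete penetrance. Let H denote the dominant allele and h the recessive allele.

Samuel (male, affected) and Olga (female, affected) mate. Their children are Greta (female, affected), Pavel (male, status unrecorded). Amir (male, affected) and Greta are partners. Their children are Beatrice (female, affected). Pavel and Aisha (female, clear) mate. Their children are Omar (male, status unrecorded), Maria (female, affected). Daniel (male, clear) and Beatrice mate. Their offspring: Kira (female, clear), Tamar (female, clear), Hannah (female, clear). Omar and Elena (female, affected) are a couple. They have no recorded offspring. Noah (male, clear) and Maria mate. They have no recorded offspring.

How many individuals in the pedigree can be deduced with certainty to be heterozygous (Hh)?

4

Obligate heterozygotes: Aisha is clear so carries H and passed h to Maria (hh), so Aisha is Hh; Kira is clear so carries H and received h from Beatrice (hh), so Kira is Hh; Tamar is clear so carries H and received h from Beatrice (hh), so Tamar is Hh; Hannah is clear so carries H and received h from Beatrice (hh), so Hannah is Hh.
Every other individual is either homozygous by phenotype or has at least one consistent homozygous assignment, so the count is 4.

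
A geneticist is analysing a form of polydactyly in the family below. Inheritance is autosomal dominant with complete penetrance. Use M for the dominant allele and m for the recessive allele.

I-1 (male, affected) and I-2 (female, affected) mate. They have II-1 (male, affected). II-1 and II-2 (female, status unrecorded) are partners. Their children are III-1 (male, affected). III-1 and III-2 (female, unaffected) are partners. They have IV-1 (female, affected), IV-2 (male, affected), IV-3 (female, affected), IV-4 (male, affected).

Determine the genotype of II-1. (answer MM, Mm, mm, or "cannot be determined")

cannot be determined

II-1's phenotype allows MM or Mm, and no parent or child forces a single allele at both positions; consistent genotype assignments exist with II-1 as MM or Mm.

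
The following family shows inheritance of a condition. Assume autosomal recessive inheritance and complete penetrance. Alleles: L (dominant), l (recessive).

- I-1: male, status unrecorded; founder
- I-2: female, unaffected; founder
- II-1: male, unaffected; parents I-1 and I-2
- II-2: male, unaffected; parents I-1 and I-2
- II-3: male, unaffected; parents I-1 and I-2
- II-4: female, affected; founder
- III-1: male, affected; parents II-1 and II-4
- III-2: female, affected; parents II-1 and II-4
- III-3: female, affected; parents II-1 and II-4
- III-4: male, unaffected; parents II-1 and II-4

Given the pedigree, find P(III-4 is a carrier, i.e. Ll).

III-4 is unaffected so carries L and received l from II-4 (ll), so III-4 is Ll, giving P(Ll) = 1.

1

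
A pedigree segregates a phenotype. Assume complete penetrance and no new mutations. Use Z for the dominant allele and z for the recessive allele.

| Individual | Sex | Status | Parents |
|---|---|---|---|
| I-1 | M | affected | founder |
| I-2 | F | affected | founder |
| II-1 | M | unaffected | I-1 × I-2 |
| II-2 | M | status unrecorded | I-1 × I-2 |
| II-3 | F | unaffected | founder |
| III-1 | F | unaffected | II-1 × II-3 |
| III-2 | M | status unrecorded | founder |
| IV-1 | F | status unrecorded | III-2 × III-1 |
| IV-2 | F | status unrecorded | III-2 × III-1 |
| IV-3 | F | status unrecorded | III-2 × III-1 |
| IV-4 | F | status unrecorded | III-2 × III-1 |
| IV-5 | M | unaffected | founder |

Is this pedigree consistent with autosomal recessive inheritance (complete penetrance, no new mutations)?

Under autosomal recessive, II-1 (unaffected, male) cannot arise from I-1 (affected) × I-2 (affected).

No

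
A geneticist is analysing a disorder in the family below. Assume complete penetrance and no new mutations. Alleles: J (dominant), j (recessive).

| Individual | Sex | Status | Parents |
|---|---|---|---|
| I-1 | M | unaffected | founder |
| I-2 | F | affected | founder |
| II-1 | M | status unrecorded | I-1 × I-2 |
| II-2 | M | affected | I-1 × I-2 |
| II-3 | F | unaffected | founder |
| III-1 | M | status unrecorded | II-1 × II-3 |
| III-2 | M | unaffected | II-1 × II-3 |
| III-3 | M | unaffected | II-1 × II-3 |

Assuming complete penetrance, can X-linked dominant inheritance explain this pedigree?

Yes

A consistent assignment under X-linked dominant exists: I-1 X^j Y, I-2 X^J X^J, II-1 X^J Y, II-2 X^J Y, II-3 X^j X^j, III-1 X^j Y, III-2 X^j Y, III-3 X^j Y.
In this assignment every recorded phenotype matches its genotype and every non-founder's genotype is obtainable from its parents' genotypes, so the pedigree is consistent.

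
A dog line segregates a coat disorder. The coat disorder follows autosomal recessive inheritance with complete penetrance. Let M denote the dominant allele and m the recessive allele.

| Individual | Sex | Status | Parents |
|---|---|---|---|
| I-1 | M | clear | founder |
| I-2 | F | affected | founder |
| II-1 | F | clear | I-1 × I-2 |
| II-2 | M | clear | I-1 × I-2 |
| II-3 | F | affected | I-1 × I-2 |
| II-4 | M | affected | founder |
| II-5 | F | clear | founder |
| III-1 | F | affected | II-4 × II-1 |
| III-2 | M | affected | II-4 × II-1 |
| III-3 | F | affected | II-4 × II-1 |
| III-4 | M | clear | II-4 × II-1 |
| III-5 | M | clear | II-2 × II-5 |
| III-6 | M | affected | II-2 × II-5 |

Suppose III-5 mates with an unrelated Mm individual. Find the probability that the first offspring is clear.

II-2 is clear so carries M and received m from I-2 (mm), so II-2 is Mm.
II-5 is clear so carries M and passed m to III-6 (mm), so II-5 is Mm.
III-5 is a clear offspring of II-2 (Mm) × II-5 (Mm), whose cross gives 1/4 MM : 1/2 Mm : 1/4 mm; conditioning on being clear, III-5 is MM with probability 1/3, Mm with probability 2/3.
Summing over parental genotype combinations, P(offspring is clear) = 1/3·1 + 2/3·3/4 = 5/6.

5/6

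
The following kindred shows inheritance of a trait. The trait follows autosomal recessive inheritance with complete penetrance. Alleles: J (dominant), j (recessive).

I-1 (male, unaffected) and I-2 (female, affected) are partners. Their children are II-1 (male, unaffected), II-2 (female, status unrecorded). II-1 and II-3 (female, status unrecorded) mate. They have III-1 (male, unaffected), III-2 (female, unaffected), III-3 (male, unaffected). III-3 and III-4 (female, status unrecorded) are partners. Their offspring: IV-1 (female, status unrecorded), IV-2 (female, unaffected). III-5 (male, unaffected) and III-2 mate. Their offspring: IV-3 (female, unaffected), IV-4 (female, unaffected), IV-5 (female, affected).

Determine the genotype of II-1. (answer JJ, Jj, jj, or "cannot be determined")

From phenotype alone, II-1 is JJ or Jj.
II-1 is unaffected so carries J and received j from I-2 (jj), so II-1 is Jj.

Jj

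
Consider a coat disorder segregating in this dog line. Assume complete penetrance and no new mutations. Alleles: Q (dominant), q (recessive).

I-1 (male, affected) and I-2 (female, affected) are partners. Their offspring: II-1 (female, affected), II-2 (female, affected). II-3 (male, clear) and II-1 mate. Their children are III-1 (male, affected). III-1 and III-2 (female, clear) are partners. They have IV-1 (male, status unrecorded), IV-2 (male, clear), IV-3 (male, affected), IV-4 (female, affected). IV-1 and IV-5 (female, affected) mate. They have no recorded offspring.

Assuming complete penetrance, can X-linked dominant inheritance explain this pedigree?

Under X-linked dominant, IV-3 (affected, male) cannot arise from III-1 (affected) × III-2 (clear).

No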